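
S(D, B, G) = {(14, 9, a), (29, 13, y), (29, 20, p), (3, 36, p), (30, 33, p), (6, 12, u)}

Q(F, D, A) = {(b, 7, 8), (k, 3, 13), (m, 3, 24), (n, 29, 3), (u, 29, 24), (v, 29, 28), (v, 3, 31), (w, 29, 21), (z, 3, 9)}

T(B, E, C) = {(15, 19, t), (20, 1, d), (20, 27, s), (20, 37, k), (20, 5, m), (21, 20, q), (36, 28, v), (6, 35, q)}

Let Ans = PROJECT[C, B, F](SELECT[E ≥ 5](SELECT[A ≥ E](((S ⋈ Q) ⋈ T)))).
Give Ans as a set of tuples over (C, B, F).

{(m, 20, u), (m, 20, v), (m, 20, w), (s, 20, v), (v, 36, v)}

Joining S and Q on D yields {(29, 13, y, n, 3), (29, 13, y, u, 24), (29, 13, y, v, 28), (29, 13, y, w, 21), (29, 20, p, n, 3), (29, 20, p, u, 24), (29, 20, p, v, 28), (29, 20, p, w, 21), (3, 36, p, k, 13), (3, 36, p, m, 24), (3, 36, p, v, 31), (3, 36, p, z, 9)}.
Joining (S ⋈ Q) and T on B yields {(29, 20, p, n, 3, 1, d), (29, 20, p, n, 3, 27, s), (29, 20, p, n, 3, 37, k), (29, 20, p, n, 3, 5, m), (29, 20, p, u, 24, 1, d), (29, 20, p, u, 24, 27, s), (29, 20, p, u, 24, 37, k), (29, 20, p, u, 24, 5, m), (29, 20, p, v, 28, 1, d), (29, 20, p, v, 28, 27, s), (29, 20, p, v, 28, 37, k), (29, 20, p, v, 28, 5, m), (29, 20, p, w, 21, 1, d), (29, 20, p, w, 21, 27, s), (29, 20, p, w, 21, 37, k), (29, 20, p, w, 21, 5, m), (3, 36, p, k, 13, 28, v), (3, 36, p, m, 24, 28, v), (3, 36, p, v, 31, 28, v), (3, 36, p, z, 9, 28, v)}.
Apply σ_{A ≥ E}; surviving tuples: {(29, 20, p, n, 3, 1, d), (29, 20, p, u, 24, 1, d), (29, 20, p, u, 24, 5, m), (29, 20, p, v, 28, 1, d), (29, 20, p, v, 28, 27, s), (29, 20, p, v, 28, 5, m), (29, 20, p, w, 21, 1, d), (29, 20, p, w, 21, 5, m), (3, 36, p, v, 31, 28, v)}
Apply σ_{E ≥ 5}; surviving tuples: {(29, 20, p, u, 24, 5, m), (29, 20, p, v, 28, 27, s), (29, 20, p, v, 28, 5, m), (29, 20, p, w, 21, 5, m), (3, 36, p, v, 31, 28, v)}
π_{C, B, F} gives {(m, 20, u), (m, 20, v), (m, 20, w), (s, 20, v), (v, 36, v)}.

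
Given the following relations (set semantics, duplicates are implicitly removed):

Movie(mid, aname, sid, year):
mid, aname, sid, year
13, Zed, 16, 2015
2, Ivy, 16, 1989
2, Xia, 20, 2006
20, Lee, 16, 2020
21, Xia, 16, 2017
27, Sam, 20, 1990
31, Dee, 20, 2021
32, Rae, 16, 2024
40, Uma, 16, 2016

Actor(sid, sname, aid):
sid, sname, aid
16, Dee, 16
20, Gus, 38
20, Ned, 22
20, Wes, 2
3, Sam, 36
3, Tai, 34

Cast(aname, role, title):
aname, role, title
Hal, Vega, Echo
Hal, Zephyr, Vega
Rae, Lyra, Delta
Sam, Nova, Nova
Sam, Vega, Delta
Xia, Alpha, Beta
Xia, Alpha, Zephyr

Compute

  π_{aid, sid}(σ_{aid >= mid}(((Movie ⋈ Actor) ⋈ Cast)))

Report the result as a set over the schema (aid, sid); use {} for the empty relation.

Natural join on sid: {(13, Zed, 16, 2015, Dee, 16), (2, Ivy, 16, 1989, Dee, 16), (2, Xia, 20, 2006, Gus, 38), (2, Xia, 20, 2006, Ned, 22), (2, Xia, 20, 2006, Wes, 2), (20, Lee, 16, 2020, Dee, 16), (21, Xia, 16, 2017, Dee, 16), (27, Sam, 20, 1990, Gus, 38), (27, Sam, 20, 1990, Ned, 22), (27, Sam, 20, 1990, Wes, 2), (31, Dee, 20, 2021, Gus, 38), (31, Dee, 20, 2021, Ned, 22), (31, Dee, 20, 2021, Wes, 2), (32, Rae, 16, 2024, Dee, 16), (40, Uma, 16, 2016, Dee, 16)}
Natural join on aname: {(2, Xia, 20, 2006, Gus, 38, Alpha, Beta), (2, Xia, 20, 2006, Gus, 38, Alpha, Zephyr), (2, Xia, 20, 2006, Ned, 22, Alpha, Beta), (2, Xia, 20, 2006, Ned, 22, Alpha, Zephyr), (2, Xia, 20, 2006, Wes, 2, Alpha, Beta), (2, Xia, 20, 2006, Wes, 2, Alpha, Zephyr), (21, Xia, 16, 2017, Dee, 16, Alpha, Beta), (21, Xia, 16, 2017, Dee, 16, Alpha, Zephyr), (27, Sam, 20, 1990, Gus, 38, Nova, Nova), (27, Sam, 20, 1990, Gus, 38, Vega, Delta), (27, Sam, 20, 1990, Ned, 22, Nova, Nova), (27, Sam, 20, 1990, Ned, 22, Vega, Delta), (27, Sam, 20, 1990, Wes, 2, Nova, Nova), (27, Sam, 20, 1990, Wes, 2, Vega, Delta), (32, Rae, 16, 2024, Dee, 16, Lyra, Delta)}
Filtering on aid >= mid leaves {(2, Xia, 20, 2006, Gus, 38, Alpha, Beta), (2, Xia, 20, 2006, Gus, 38, Alpha, Zephyr), (2, Xia, 20, 2006, Ned, 22, Alpha, Beta), (2, Xia, 20, 2006, Ned, 22, Alpha, Zephyr), (2, Xia, 20, 2006, Wes, 2, Alpha, Beta), (2, Xia, 20, 2006, Wes, 2, Alpha, Zephyr), (27, Sam, 20, 1990, Gus, 38, Nova, Nova), (27, Sam, 20, 1990, Gus, 38, Vega, Delta)}.
Keep only column(s) aid, sid (5 duplicate(s) eliminated): {(2, 20), (22, 20), (38, 20)}

{(2, 20), (22, 20), (38, 20)}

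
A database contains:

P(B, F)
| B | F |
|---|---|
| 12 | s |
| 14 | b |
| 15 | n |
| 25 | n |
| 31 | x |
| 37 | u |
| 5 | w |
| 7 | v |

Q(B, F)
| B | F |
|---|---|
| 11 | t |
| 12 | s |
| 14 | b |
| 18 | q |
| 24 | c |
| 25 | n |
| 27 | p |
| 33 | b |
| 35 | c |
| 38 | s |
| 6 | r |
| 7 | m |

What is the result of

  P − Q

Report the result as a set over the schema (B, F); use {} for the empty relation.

{(15, n), (31, x), (37, u), (5, w), (7, v)}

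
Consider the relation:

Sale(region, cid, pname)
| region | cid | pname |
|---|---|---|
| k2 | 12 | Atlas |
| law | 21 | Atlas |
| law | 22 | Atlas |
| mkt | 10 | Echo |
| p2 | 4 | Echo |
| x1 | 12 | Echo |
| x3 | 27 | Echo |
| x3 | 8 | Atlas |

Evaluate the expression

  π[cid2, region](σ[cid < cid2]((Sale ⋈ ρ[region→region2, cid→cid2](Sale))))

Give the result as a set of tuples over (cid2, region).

ρ[region→region2, cid→cid2]: schema becomes (region2, cid2, pname); tuples unchanged.
Natural join on pname: {(k2, 12, Atlas, k2, 12), (k2, 12, Atlas, law, 21), (k2, 12, Atlas, law, 22), (k2, 12, Atlas, x3, 8), (law, 21, Atlas, k2, 12), (law, 21, Atlas, law, 21), (law, 21, Atlas, law, 22), (law, 21, Atlas, x3, 8), (law, 22, Atlas, k2, 12), (law, 22, Atlas, law, 21), (law, 22, Atlas, law, 22), (law, 22, Atlas, x3, 8), (mkt, 10, Echo, mkt, 10), (mkt, 10, Echo, p2, 4), (mkt, 10, Echo, x1, 12), (mkt, 10, Echo, x3, 27), (p2, 4, Echo, mkt, 10), (p2, 4, Echo, p2, 4), (p2, 4, Echo, x1, 12), (p2, 4, Echo, x3, 27), (x1, 12, Echo, mkt, 10), (x1, 12, Echo, p2, 4), (x1, 12, Echo, x1, 12), (x1, 12, Echo, x3, 27), (x3, 27, Echo, mkt, 10), (x3, 27, Echo, p2, 4), (x3, 27, Echo, x1, 12), (x3, 27, Echo, x3, 27), (x3, 8, Atlas, k2, 12), (x3, 8, Atlas, law, 21), (x3, 8, Atlas, law, 22), (x3, 8, Atlas, x3, 8)}
Selection cid < cid2: {(k2, 12, Atlas, law, 21), (k2, 12, Atlas, law, 22), (law, 21, Atlas, law, 22), (mkt, 10, Echo, x1, 12), (mkt, 10, Echo, x3, 27), (p2, 4, Echo, mkt, 10), (p2, 4, Echo, x1, 12), (p2, 4, Echo, x3, 27), (x1, 12, Echo, x3, 27), (x3, 8, Atlas, k2, 12), (x3, 8, Atlas, law, 21), (x3, 8, Atlas, law, 22)}
π_{cid2, region} gives {(10, p2), (12, mkt), (12, p2), (12, x3), (21, k2), (21, x3), (22, k2), (22, law), (22, x3), (27, mkt), (27, p2), (27, x1)}.

{(10, p2), (12, mkt), (12, p2), (12, x3), (21, k2), (21, x3), (22, k2), (22, law), (22, x3), (27, mkt), (27, p2), (27, x1)}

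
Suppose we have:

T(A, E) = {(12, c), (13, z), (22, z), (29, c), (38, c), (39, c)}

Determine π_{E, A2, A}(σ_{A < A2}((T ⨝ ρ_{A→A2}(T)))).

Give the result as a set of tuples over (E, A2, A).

ρ[A→A2]: schema becomes (A2, E); tuples unchanged.
T ⋈ ρ_{A→A2}(T) (natural join on E): {(12, c, 12), (12, c, 29), (12, c, 38), (12, c, 39), (13, z, 13), (13, z, 22), (22, z, 13), (22, z, 22), (29, c, 12), (29, c, 29), (29, c, 38), (29, c, 39), (38, c, 12), (38, c, 29), (38, c, 38), (38, c, 39), (39, c, 12), (39, c, 29), (39, c, 38), (39, c, 39)}
Apply σ_{A < A2}; surviving tuples: {(12, c, 29), (12, c, 38), (12, c, 39), (13, z, 22), (29, c, 38), (29, c, 39), (38, c, 39)}
π[E, A2, A]: project onto (E, A2, A) → {(c, 29, 12), (c, 38, 12), (c, 38, 29), (c, 39, 12), (c, 39, 29), (c, 39, 38), (z, 22, 13)}

{(c, 29, 12), (c, 38, 12), (c, 38, 29), (c, 39, 12), (c, 39, 29), (c, 39, 38), (z, 22, 13)}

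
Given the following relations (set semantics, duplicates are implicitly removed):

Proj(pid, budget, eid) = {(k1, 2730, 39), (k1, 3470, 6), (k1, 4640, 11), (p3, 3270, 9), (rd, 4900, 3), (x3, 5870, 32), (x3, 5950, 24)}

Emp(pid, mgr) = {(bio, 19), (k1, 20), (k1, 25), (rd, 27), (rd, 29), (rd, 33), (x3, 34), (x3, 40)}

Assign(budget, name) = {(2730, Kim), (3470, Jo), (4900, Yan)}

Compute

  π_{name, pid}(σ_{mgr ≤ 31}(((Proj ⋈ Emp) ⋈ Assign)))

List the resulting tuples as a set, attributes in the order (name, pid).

{(Jo, k1), (Kim, k1), (Yan, rd)}

Joining Proj and Emp on pid yields {(k1, 2730, 39, 20), (k1, 2730, 39, 25), (k1, 3470, 6, 20), (k1, 3470, 6, 25), (k1, 4640, 11, 20), (k1, 4640, 11, 25), (rd, 4900, 3, 27), (rd, 4900, 3, 29), (rd, 4900, 3, 33), (x3, 5870, 32, 34), (x3, 5870, 32, 40), (x3, 5950, 24, 34), (x3, 5950, 24, 40)}.
Joining (Proj ⋈ Emp) and Assign on budget yields {(k1, 2730, 39, 20, Kim), (k1, 2730, 39, 25, Kim), (k1, 3470, 6, 20, Jo), (k1, 3470, 6, 25, Jo), (rd, 4900, 3, 27, Yan), (rd, 4900, 3, 29, Yan), (rd, 4900, 3, 33, Yan)}.
Selection mgr ≤ 31: {(k1, 2730, 39, 20, Kim), (k1, 2730, 39, 25, Kim), (k1, 3470, 6, 20, Jo), (k1, 3470, 6, 25, Jo), (rd, 4900, 3, 27, Yan), (rd, 4900, 3, 29, Yan)}
Keep only column(s) name, pid (3 duplicate(s) eliminated): {(Jo, k1), (Kim, k1), (Yan, rd)}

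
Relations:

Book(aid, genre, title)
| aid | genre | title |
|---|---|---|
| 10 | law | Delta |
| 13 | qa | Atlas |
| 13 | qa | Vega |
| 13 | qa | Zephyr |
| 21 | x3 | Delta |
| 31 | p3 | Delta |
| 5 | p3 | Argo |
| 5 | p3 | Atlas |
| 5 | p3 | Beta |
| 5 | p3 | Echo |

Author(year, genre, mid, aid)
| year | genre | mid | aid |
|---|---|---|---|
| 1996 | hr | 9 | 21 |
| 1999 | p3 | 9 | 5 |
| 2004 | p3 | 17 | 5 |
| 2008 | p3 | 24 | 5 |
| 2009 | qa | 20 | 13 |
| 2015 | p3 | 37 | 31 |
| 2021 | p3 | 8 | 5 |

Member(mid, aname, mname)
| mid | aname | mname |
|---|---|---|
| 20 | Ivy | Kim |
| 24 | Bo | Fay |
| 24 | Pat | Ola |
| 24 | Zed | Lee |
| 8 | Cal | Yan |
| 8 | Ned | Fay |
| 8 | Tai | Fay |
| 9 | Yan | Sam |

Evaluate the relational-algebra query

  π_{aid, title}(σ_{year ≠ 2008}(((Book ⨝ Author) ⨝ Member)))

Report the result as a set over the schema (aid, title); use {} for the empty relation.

Natural join on aid, genre: {(13, qa, Atlas, 2009, 20), (13, qa, Vega, 2009, 20), (13, qa, Zephyr, 2009, 20), (31, p3, Delta, 2015, 37), (5, p3, Argo, 1999, 9), (5, p3, Argo, 2004, 17), (5, p3, Argo, 2008, 24), (5, p3, Argo, 2021, 8), (5, p3, Atlas, 1999, 9), (5, p3, Atlas, 2004, 17), (5, p3, Atlas, 2008, 24), (5, p3, Atlas, 2021, 8), (5, p3, Beta, 1999, 9), (5, p3, Beta, 2004, 17), (5, p3, Beta, 2008, 24), (5, p3, Beta, 2021, 8), (5, p3, Echo, 1999, 9), (5, p3, Echo, 2004, 17), (5, p3, Echo, 2008, 24), (5, p3, Echo, 2021, 8)}
Natural join on mid: {(13, qa, Atlas, 2009, 20, Ivy, Kim), (13, qa, Vega, 2009, 20, Ivy, Kim), (13, qa, Zephyr, 2009, 20, Ivy, Kim), (5, p3, Argo, 1999, 9, Yan, Sam), (5, p3, Argo, 2008, 24, Bo, Fay), (5, p3, Argo, 2008, 24, Pat, Ola), (5, p3, Argo, 2008, 24, Zed, Lee), (5, p3, Argo, 2021, 8, Cal, Yan), (5, p3, Argo, 2021, 8, Ned, Fay), (5, p3, Argo, 2021, 8, Tai, Fay), (5, p3, Atlas, 1999, 9, Yan, Sam), (5, p3, Atlas, 2008, 24, Bo, Fay), (5, p3, Atlas, 2008, 24, Pat, Ola), (5, p3, Atlas, 2008, 24, Zed, Lee), (5, p3, Atlas, 2021, 8, Cal, Yan), (5, p3, Atlas, 2021, 8, Ned, Fay), (5, p3, Atlas, 2021, 8, Tai, Fay), (5, p3, Beta, 1999, 9, Yan, Sam), (5, p3, Beta, 2008, 24, Bo, Fay), (5, p3, Beta, 2008, 24, Pat, Ola), (5, p3, Beta, 2008, 24, Zed, Lee), (5, p3, Beta, 2021, 8, Cal, Yan), (5, p3, Beta, 2021, 8, Ned, Fay), (5, p3, Beta, 2021, 8, Tai, Fay), (5, p3, Echo, 1999, 9, Yan, Sam), (5, p3, Echo, 2008, 24, Bo, Fay), (5, p3, Echo, 2008, 24, Pat, Ola), (5, p3, Echo, 2008, 24, Zed, Lee), (5, p3, Echo, 2021, 8, Cal, Yan), (5, p3, Echo, 2021, 8, Ned, Fay), (5, p3, Echo, 2021, 8, Tai, Fay)}
Selection year ≠ 2008: {(13, qa, Atlas, 2009, 20, Ivy, Kim), (13, qa, Vega, 2009, 20, Ivy, Kim), (13, qa, Zephyr, 2009, 20, Ivy, Kim), (5, p3, Argo, 1999, 9, Yan, Sam), (5, p3, Argo, 2021, 8, Cal, Yan), (5, p3, Argo, 2021, 8, Ned, Fay), (5, p3, Argo, 2021, 8, Tai, Fay), (5, p3, Atlas, 1999, 9, Yan, Sam), (5, p3, Atlas, 2021, 8, Cal, Yan), (5, p3, Atlas, 2021, 8, Ned, Fay), (5, p3, Atlas, 2021, 8, Tai, Fay), (5, p3, Beta, 1999, 9, Yan, Sam), (5, p3, Beta, 2021, 8, Cal, Yan), (5, p3, Beta, 2021, 8, Ned, Fay), (5, p3, Beta, 2021, 8, Tai, Fay), (5, p3, Echo, 1999, 9, Yan, Sam), (5, p3, Echo, 2021, 8, Cal, Yan), (5, p3, Echo, 2021, 8, Ned, Fay), (5, p3, Echo, 2021, 8, Tai, Fay)}
Projecting to aid, title (12 duplicate(s) eliminated): {(13, Atlas), (13, Vega), (13, Zephyr), (5, Argo), (5, Atlas), (5, Beta), (5, Echo)}

{(13, Atlas), (13, Vega), (13, Zephyr), (5, Argo), (5, Atlas), (5, Beta), (5, Echo)}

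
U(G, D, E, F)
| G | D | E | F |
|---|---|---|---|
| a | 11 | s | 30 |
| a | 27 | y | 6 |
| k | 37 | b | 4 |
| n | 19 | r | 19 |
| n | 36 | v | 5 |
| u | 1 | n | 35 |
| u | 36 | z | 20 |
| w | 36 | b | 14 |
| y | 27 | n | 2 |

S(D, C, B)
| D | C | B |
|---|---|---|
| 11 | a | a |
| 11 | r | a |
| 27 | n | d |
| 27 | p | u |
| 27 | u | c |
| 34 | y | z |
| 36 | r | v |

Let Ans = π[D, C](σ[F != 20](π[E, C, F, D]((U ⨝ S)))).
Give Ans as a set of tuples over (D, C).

Natural join on D: {(a, 11, s, 30, a, a), (a, 11, s, 30, r, a), (a, 27, y, 6, n, d), (a, 27, y, 6, p, u), (a, 27, y, 6, u, c), (n, 36, v, 5, r, v), (u, 36, z, 20, r, v), (w, 36, b, 14, r, v), (y, 27, n, 2, n, d), (y, 27, n, 2, p, u), (y, 27, n, 2, u, c)}
Keep only column(s) E, C, F, D: {(b, r, 14, 36), (n, n, 2, 27), (n, p, 2, 27), (n, u, 2, 27), (s, a, 30, 11), (s, r, 30, 11), (v, r, 5, 36), (y, n, 6, 27), (y, p, 6, 27), (y, u, 6, 27), (z, r, 20, 36)}
σ[F != 20]: keep tuples satisfying F != 20 → {(b, r, 14, 36), (n, n, 2, 27), (n, p, 2, 27), (n, u, 2, 27), (s, a, 30, 11), (s, r, 30, 11), (v, r, 5, 36), (y, n, 6, 27), (y, p, 6, 27), (y, u, 6, 27)}
Keep only column(s) D, C (4 duplicate(s) eliminated): {(11, a), (11, r), (27, n), (27, p), (27, u), (36, r)}

{(11, a), (11, r), (27, n), (27, p), (27, u), (36, r)}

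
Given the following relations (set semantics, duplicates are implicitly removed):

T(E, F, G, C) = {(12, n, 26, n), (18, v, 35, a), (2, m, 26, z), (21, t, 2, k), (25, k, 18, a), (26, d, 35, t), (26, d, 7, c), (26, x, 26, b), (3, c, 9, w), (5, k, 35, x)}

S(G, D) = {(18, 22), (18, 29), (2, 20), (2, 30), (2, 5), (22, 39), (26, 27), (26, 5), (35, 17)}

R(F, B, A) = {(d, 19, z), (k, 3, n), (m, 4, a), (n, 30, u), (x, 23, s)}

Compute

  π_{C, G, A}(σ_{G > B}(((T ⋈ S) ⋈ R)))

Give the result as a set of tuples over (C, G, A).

Joining T and S on G yields {(12, n, 26, n, 27), (12, n, 26, n, 5), (18, v, 35, a, 17), (2, m, 26, z, 27), (2, m, 26, z, 5), (21, t, 2, k, 20), (21, t, 2, k, 30), (21, t, 2, k, 5), (25, k, 18, a, 22), (25, k, 18, a, 29), (26, d, 35, t, 17), (26, x, 26, b, 27), (26, x, 26, b, 5), (5, k, 35, x, 17)}.
Joining (T ⋈ S) and R on F yields {(12, n, 26, n, 27, 30, u), (12, n, 26, n, 5, 30, u), (2, m, 26, z, 27, 4, a), (2, m, 26, z, 5, 4, a), (25, k, 18, a, 22, 3, n), (25, k, 18, a, 29, 3, n), (26, d, 35, t, 17, 19, z), (26, x, 26, b, 27, 23, s), (26, x, 26, b, 5, 23, s), (5, k, 35, x, 17, 3, n)}.
Apply σ_{G > B}; surviving tuples: {(2, m, 26, z, 27, 4, a), (2, m, 26, z, 5, 4, a), (25, k, 18, a, 22, 3, n), (25, k, 18, a, 29, 3, n), (26, d, 35, t, 17, 19, z), (26, x, 26, b, 27, 23, s), (26, x, 26, b, 5, 23, s), (5, k, 35, x, 17, 3, n)}
π_{C, G, A} gives {(a, 18, n), (b, 26, s), (t, 35, z), (x, 35, n), (z, 26, a)} (3 duplicate(s) eliminated).

{(a, 18, n), (b, 26, s), (t, 35, z), (x, 35, n), (z, 26, a)}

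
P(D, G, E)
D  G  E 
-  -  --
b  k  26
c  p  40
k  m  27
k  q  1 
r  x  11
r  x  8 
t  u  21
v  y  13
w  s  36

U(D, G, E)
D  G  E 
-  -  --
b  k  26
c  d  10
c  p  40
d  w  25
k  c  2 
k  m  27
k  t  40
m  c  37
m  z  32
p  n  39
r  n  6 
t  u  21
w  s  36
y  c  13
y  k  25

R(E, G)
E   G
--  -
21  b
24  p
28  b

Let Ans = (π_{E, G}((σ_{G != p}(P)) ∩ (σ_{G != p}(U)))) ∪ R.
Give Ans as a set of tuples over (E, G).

σ[G != p]: keep tuples satisfying G != p → {(b, k, 26), (k, m, 27), (k, q, 1), (r, x, 11), (r, x, 8), (t, u, 21), (v, y, 13), (w, s, 36)}
σ[G != p]: keep tuples satisfying G != p → {(b, k, 26), (c, d, 10), (d, w, 25), (k, c, 2), (k, m, 27), (k, t, 40), (m, c, 37), (m, z, 32), (p, n, 39), (r, n, 6), (t, u, 21), (w, s, 36), (y, c, 13), (y, k, 25)}
Set intersection of the two operands is {(b, k, 26), (k, m, 27), (t, u, 21), (w, s, 36)}.
π_{E, G} gives {(21, u), (26, k), (27, m), (36, s)}.
Set union of the two operands is {(21, b), (21, u), (24, p), (26, k), (27, m), (28, b), (36, s)}.

{(21, b), (21, u), (24, p), (26, k), (27, m), (28, b), (36, s)}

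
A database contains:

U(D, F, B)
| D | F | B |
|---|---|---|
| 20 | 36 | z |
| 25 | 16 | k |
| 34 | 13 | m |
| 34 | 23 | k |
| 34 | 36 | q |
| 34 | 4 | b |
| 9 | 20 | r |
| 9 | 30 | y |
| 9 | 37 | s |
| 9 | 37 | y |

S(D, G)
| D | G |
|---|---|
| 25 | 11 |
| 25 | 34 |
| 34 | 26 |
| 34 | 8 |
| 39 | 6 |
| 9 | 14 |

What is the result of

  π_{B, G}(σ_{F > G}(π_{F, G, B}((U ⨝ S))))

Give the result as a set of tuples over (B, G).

Joining U and S on D yields {(25, 16, k, 11), (25, 16, k, 34), (34, 13, m, 26), (34, 13, m, 8), (34, 23, k, 26), (34, 23, k, 8), (34, 36, q, 26), (34, 36, q, 8), (34, 4, b, 26), (34, 4, b, 8), (9, 20, r, 14), (9, 30, y, 14), (9, 37, s, 14), (9, 37, y, 14)}.
Keep only column(s) F, G, B: {(13, 26, m), (13, 8, m), (16, 11, k), (16, 34, k), (20, 14, r), (23, 26, k), (23, 8, k), (30, 14, y), (36, 26, q), (36, 8, q), (37, 14, s), (37, 14, y), (4, 26, b), (4, 8, b)}
Filtering on F > G leaves {(13, 8, m), (16, 11, k), (20, 14, r), (23, 8, k), (30, 14, y), (36, 26, q), (36, 8, q), (37, 14, s), (37, 14, y)}.
Keep only column(s) B, G (1 duplicate(s) eliminated): {(k, 11), (k, 8), (m, 8), (q, 26), (q, 8), (r, 14), (s, 14), (y, 14)}

{(k, 11), (k, 8), (m, 8), (q, 26), (q, 8), (r, 14), (s, 14), (y, 14)}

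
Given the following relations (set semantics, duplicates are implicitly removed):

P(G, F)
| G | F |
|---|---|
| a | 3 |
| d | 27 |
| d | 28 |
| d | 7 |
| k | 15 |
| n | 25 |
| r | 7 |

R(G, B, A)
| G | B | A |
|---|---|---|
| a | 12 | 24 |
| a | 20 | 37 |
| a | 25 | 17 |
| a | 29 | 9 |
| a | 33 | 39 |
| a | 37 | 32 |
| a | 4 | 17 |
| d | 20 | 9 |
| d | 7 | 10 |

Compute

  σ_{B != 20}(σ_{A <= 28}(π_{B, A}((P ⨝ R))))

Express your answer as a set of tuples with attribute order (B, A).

{(12, 24), (25, 17), (29, 9), (4, 17), (7, 10)}

Natural join on G: {(a, 3, 12, 24), (a, 3, 20, 37), (a, 3, 25, 17), (a, 3, 29, 9), (a, 3, 33, 39), (a, 3, 37, 32), (a, 3, 4, 17), (d, 27, 20, 9), (d, 27, 7, 10), (d, 28, 20, 9), (d, 28, 7, 10), (d, 7, 20, 9), (d, 7, 7, 10)}
Projecting to B, A (4 duplicate(s) eliminated): {(12, 24), (20, 37), (20, 9), (25, 17), (29, 9), (33, 39), (37, 32), (4, 17), (7, 10)}
Apply σ_{A <= 28}; surviving tuples: {(12, 24), (20, 9), (25, 17), (29, 9), (4, 17), (7, 10)}
Apply σ_{B != 20}; surviving tuples: {(12, 24), (25, 17), (29, 9), (4, 17), (7, 10)}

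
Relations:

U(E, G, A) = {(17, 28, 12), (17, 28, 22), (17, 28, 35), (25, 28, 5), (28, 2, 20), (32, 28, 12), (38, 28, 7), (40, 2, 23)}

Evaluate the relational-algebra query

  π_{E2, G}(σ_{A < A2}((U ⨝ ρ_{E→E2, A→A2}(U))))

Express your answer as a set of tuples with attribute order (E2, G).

{(17, 28), (32, 28), (38, 28), (40, 2)}

ρ[E→E2, A→A2]: schema becomes (E2, G, A2); tuples unchanged.
Natural join on G: {(17, 28, 12, 17, 12), (17, 28, 12, 17, 22), (17, 28, 12, 17, 35), (17, 28, 12, 25, 5), (17, 28, 12, 32, 12), (17, 28, 12, 38, 7), (17, 28, 22, 17, 12), (17, 28, 22, 17, 22), (17, 28, 22, 17, 35), (17, 28, 22, 25, 5), (17, 28, 22, 32, 12), (17, 28, 22, 38, 7), (17, 28, 35, 17, 12), (17, 28, 35, 17, 22), (17, 28, 35, 17, 35), (17, 28, 35, 25, 5), (17, 28, 35, 32, 12), (17, 28, 35, 38, 7), (25, 28, 5, 17, 12), (25, 28, 5, 17, 22), (25, 28, 5, 17, 35), (25, 28, 5, 25, 5), (25, 28, 5, 32, 12), (25, 28, 5, 38, 7), (28, 2, 20, 28, 20), (28, 2, 20, 40, 23), (32, 28, 12, 17, 12), (32, 28, 12, 17, 22), (32, 28, 12, 17, 35), (32, 28, 12, 25, 5), (32, 28, 12, 32, 12), (32, 28, 12, 38, 7), (38, 28, 7, 17, 12), (38, 28, 7, 17, 22), (38, 28, 7, 17, 35), (38, 28, 7, 25, 5), (38, 28, 7, 32, 12), (38, 28, 7, 38, 7), (40, 2, 23, 28, 20), (40, 2, 23, 40, 23)}
Filtering on A < A2 leaves {(17, 28, 12, 17, 22), (17, 28, 12, 17, 35), (17, 28, 22, 17, 35), (25, 28, 5, 17, 12), (25, 28, 5, 17, 22), (25, 28, 5, 17, 35), (25, 28, 5, 32, 12), (25, 28, 5, 38, 7), (28, 2, 20, 40, 23), (32, 28, 12, 17, 22), (32, 28, 12, 17, 35), (38, 28, 7, 17, 12), (38, 28, 7, 17, 22), (38, 28, 7, 17, 35), (38, 28, 7, 32, 12)}.
Projecting to E2, G (11 duplicate(s) eliminated): {(17, 28), (32, 28), (38, 28), (40, 2)}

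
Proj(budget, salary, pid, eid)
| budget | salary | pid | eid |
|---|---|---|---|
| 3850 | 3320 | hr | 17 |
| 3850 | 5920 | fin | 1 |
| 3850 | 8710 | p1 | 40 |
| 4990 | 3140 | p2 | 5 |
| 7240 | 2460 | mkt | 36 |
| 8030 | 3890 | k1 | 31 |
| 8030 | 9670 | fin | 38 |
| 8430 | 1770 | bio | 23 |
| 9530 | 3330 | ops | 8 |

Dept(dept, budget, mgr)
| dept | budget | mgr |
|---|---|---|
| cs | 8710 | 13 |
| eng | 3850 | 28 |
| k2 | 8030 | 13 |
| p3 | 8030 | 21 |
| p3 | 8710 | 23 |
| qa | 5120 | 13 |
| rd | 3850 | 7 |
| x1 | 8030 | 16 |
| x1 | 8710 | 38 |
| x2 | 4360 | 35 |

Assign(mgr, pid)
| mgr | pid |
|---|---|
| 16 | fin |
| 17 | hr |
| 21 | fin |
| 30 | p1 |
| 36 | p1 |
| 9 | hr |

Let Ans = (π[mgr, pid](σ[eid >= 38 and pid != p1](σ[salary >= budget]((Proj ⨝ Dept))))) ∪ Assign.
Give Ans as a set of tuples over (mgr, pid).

Joining Proj and Dept on budget yields {(3850, 3320, hr, 17, eng, 28), (3850, 3320, hr, 17, rd, 7), (3850, 5920, fin, 1, eng, 28), (3850, 5920, fin, 1, rd, 7), (3850, 8710, p1, 40, eng, 28), (3850, 8710, p1, 40, rd, 7), (8030, 3890, k1, 31, k2, 13), (8030, 3890, k1, 31, p3, 21), (8030, 3890, k1, 31, x1, 16), (8030, 9670, fin, 38, k2, 13), (8030, 9670, fin, 38, p3, 21), (8030, 9670, fin, 38, x1, 16)}.
Filtering on salary >= budget leaves {(3850, 5920, fin, 1, eng, 28), (3850, 5920, fin, 1, rd, 7), (3850, 8710, p1, 40, eng, 28), (3850, 8710, p1, 40, rd, 7), (8030, 9670, fin, 38, k2, 13), (8030, 9670, fin, 38, p3, 21), (8030, 9670, fin, 38, x1, 16)}.
Filtering on eid >= 38 and pid != p1 leaves {(8030, 9670, fin, 38, k2, 13), (8030, 9670, fin, 38, p3, 21), (8030, 9670, fin, 38, x1, 16)}.
Keep only column(s) mgr, pid: {(13, fin), (16, fin), (21, fin)}
Set union of the two operands is {(13, fin), (16, fin), (17, hr), (21, fin), (30, p1), (36, p1), (9, hr)}.

{(13, fin), (16, fin), (17, hr), (21, fin), (30, p1), (36, p1), (9, hr)}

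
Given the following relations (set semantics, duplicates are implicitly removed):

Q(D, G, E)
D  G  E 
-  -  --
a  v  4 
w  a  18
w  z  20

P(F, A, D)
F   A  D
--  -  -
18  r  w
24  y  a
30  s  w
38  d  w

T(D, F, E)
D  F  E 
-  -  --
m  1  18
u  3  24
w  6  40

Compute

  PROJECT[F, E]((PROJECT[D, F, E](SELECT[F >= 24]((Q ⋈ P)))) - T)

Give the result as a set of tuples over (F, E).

Natural join on D: {(a, v, 4, 24, y), (w, a, 18, 18, r), (w, a, 18, 30, s), (w, a, 18, 38, d), (w, z, 20, 18, r), (w, z, 20, 30, s), (w, z, 20, 38, d)}
Selection F >= 24: {(a, v, 4, 24, y), (w, a, 18, 30, s), (w, a, 18, 38, d), (w, z, 20, 30, s), (w, z, 20, 38, d)}
π[D, F, E]: project onto (D, F, E) → {(a, 24, 4), (w, 30, 18), (w, 30, 20), (w, 38, 18), (w, 38, 20)}
Set difference of the two operands is {(a, 24, 4), (w, 30, 18), (w, 30, 20), (w, 38, 18), (w, 38, 20)}.
π[F, E]: project onto (F, E) → {(24, 4), (30, 18), (30, 20), (38, 18), (38, 20)}

{(24, 4), (30, 18), (30, 20), (38, 18), (38, 20)}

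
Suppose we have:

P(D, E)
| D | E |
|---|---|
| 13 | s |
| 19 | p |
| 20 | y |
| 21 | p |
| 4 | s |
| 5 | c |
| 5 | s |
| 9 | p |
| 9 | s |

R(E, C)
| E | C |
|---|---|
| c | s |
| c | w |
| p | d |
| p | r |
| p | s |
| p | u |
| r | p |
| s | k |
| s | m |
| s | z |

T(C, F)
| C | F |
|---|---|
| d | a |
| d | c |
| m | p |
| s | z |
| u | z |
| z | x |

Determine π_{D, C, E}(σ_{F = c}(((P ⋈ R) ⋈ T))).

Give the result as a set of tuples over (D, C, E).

Joining P and R on E yields {(13, s, k), (13, s, m), (13, s, z), (19, p, d), (19, p, r), (19, p, s), (19, p, u), (21, p, d), (21, p, r), (21, p, s), (21, p, u), (4, s, k), (4, s, m), (4, s, z), (5, c, s), (5, c, w), (5, s, k), (5, s, m), (5, s, z), (9, p, d), (9, p, r), (9, p, s), (9, p, u), (9, s, k), (9, s, m), (9, s, z)}.
Joining (P ⋈ R) and T on C yields {(13, s, m, p), (13, s, z, x), (19, p, d, a), (19, p, d, c), (19, p, s, z), (19, p, u, z), (21, p, d, a), (21, p, d, c), (21, p, s, z), (21, p, u, z), (4, s, m, p), (4, s, z, x), (5, c, s, z), (5, s, m, p), (5, s, z, x), (9, p, d, a), (9, p, d, c), (9, p, s, z), (9, p, u, z), (9, s, m, p), (9, s, z, x)}.
σ[F = c]: keep tuples satisfying F = c → {(19, p, d, c), (21, p, d, c), (9, p, d, c)}
π_{D, C, E} gives {(19, d, p), (21, d, p), (9, d, p)}.

{(19, d, p), (21, d, p), (9, d, p)}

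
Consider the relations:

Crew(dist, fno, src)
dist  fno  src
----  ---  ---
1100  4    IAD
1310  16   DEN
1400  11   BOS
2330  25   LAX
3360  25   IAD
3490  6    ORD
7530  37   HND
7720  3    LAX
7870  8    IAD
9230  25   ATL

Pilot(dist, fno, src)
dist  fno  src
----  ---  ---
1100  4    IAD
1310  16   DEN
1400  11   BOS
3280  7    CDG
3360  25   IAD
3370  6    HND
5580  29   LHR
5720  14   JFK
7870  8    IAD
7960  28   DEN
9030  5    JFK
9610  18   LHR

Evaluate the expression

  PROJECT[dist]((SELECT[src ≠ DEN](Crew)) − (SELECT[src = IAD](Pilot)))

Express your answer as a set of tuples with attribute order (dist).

Filtering on src ≠ DEN leaves {(1100, 4, IAD), (1400, 11, BOS), (2330, 25, LAX), (3360, 25, IAD), (3490, 6, ORD), (7530, 37, HND), (7720, 3, LAX), (7870, 8, IAD), (9230, 25, ATL)}.
Filtering on src = IAD leaves {(1100, 4, IAD), (3360, 25, IAD), (7870, 8, IAD)}.
Taking the difference: {(1400, 11, BOS), (2330, 25, LAX), (3490, 6, ORD), (7530, 37, HND), (7720, 3, LAX), (9230, 25, ATL)}
π[dist]: project onto (dist) → {1400, 2330, 3490, 7530, 7720, 9230}

{1400, 2330, 3490, 7530, 7720, 9230}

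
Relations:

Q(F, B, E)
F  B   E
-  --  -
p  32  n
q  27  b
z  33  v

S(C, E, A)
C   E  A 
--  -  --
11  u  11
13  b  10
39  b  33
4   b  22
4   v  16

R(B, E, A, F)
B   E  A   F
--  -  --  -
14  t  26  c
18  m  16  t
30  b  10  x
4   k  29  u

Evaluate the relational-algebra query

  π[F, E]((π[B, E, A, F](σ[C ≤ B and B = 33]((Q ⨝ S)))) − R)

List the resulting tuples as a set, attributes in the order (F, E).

{(z, v)}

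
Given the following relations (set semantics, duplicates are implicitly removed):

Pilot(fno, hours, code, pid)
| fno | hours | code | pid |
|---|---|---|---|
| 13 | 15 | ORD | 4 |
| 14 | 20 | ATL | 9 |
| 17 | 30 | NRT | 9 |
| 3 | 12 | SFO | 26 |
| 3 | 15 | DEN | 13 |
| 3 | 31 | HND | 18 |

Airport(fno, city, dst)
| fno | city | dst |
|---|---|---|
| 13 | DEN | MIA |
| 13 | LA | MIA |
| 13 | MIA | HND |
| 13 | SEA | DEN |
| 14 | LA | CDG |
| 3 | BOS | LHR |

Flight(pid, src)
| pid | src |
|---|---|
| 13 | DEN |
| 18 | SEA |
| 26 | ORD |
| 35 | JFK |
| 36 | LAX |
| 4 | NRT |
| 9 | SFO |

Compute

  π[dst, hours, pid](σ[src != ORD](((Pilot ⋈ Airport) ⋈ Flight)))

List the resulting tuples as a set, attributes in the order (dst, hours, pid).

{(CDG, 20, 9), (DEN, 15, 4), (HND, 15, 4), (LHR, 15, 13), (LHR, 31, 18), (MIA, 15, 4)}

Pilot ⋈ Airport (natural join on fno): {(13, 15, ORD, 4, DEN, MIA), (13, 15, ORD, 4, LA, MIA), (13, 15, ORD, 4, MIA, HND), (13, 15, ORD, 4, SEA, DEN), (14, 20, ATL, 9, LA, CDG), (3, 12, SFO, 26, BOS, LHR), (3, 15, DEN, 13, BOS, LHR), (3, 31, HND, 18, BOS, LHR)}
(Pilot ⋈ Airport) ⋈ Flight (natural join on pid): {(13, 15, ORD, 4, DEN, MIA, NRT), (13, 15, ORD, 4, LA, MIA, NRT), (13, 15, ORD, 4, MIA, HND, NRT), (13, 15, ORD, 4, SEA, DEN, NRT), (14, 20, ATL, 9, LA, CDG, SFO), (3, 12, SFO, 26, BOS, LHR, ORD), (3, 15, DEN, 13, BOS, LHR, DEN), (3, 31, HND, 18, BOS, LHR, SEA)}
Selection src != ORD: {(13, 15, ORD, 4, DEN, MIA, NRT), (13, 15, ORD, 4, LA, MIA, NRT), (13, 15, ORD, 4, MIA, HND, NRT), (13, 15, ORD, 4, SEA, DEN, NRT), (14, 20, ATL, 9, LA, CDG, SFO), (3, 15, DEN, 13, BOS, LHR, DEN), (3, 31, HND, 18, BOS, LHR, SEA)}
π[dst, hours, pid]: project onto (dst, hours, pid) (1 duplicate(s) eliminated) → {(CDG, 20, 9), (DEN, 15, 4), (HND, 15, 4), (LHR, 15, 13), (LHR, 31, 18), (MIA, 15, 4)}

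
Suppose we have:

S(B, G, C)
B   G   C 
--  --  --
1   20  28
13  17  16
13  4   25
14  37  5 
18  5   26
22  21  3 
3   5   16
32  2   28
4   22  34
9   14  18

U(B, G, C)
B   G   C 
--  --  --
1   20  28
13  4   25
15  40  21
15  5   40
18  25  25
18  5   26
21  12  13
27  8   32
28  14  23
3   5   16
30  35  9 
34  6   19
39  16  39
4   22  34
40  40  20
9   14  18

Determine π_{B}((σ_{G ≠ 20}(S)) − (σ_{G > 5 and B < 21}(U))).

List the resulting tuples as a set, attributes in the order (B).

{13, 14, 18, 22, 3, 32}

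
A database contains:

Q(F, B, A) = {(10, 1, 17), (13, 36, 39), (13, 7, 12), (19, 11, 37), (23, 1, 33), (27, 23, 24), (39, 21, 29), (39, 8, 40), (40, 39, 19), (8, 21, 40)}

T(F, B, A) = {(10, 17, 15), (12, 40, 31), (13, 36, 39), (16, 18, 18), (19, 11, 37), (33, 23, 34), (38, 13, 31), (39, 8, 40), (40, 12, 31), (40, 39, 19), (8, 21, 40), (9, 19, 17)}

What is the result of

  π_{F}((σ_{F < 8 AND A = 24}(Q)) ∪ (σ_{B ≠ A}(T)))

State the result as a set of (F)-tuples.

Filtering on F < 8 AND A = 24 leaves {}.
Filtering on B ≠ A leaves {(10, 17, 15), (12, 40, 31), (13, 36, 39), (19, 11, 37), (33, 23, 34), (38, 13, 31), (39, 8, 40), (40, 12, 31), (40, 39, 19), (8, 21, 40), (9, 19, 17)}.
Set union of the two operands is {(10, 17, 15), (12, 40, 31), (13, 36, 39), (19, 11, 37), (33, 23, 34), (38, 13, 31), (39, 8, 40), (40, 12, 31), (40, 39, 19), (8, 21, 40), (9, 19, 17)}.
Keep only column(s) F (1 duplicate(s) eliminated): {10, 12, 13, 19, 33, 38, 39, 40, 8, 9}

{10, 12, 13, 19, 33, 38, 39, 40, 8, 9}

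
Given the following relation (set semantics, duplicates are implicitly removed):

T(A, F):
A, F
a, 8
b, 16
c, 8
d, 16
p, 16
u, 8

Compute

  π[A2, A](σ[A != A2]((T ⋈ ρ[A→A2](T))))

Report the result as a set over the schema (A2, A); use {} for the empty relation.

{(a, c), (a, u), (b, d), (b, p), (c, a), (c, u), (d, b), (d, p), (p, b), (p, d), (u, a), (u, c)}

ρ[A→A2]: schema becomes (A2, F); tuples unchanged.
Joining T and ρ[A→A2](T) on F yields {(a, 8, a), (a, 8, c), (a, 8, u), (b, 16, b), (b, 16, d), (b, 16, p), (c, 8, a), (c, 8, c), (c, 8, u), (d, 16, b), (d, 16, d), (d, 16, p), (p, 16, b), (p, 16, d), (p, 16, p), (u, 8, a), (u, 8, c), (u, 8, u)}.
Apply σ_{A != A2}; surviving tuples: {(a, 8, c), (a, 8, u), (b, 16, d), (b, 16, p), (c, 8, a), (c, 8, u), (d, 16, b), (d, 16, p), (p, 16, b), (p, 16, d), (u, 8, a), (u, 8, c)}
π[A2, A]: project onto (A2, A) → {(a, c), (a, u), (b, d), (b, p), (c, a), (c, u), (d, b), (d, p), (p, b), (p, d), (u, a), (u, c)}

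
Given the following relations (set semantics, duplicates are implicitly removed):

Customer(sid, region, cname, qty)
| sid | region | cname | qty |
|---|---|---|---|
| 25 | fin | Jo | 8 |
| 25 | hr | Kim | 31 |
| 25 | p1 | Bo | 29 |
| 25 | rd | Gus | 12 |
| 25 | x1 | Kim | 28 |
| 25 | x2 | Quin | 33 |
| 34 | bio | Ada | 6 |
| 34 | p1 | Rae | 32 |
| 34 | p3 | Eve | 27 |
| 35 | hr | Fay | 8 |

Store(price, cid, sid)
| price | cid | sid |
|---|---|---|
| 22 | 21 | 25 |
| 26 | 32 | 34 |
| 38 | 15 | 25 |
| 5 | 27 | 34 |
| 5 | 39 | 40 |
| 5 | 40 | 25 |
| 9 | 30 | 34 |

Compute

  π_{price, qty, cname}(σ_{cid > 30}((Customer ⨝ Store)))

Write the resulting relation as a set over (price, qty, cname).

{(26, 27, Eve), (26, 32, Rae), (26, 6, Ada), (5, 12, Gus), (5, 28, Kim), (5, 29, Bo), (5, 31, Kim), (5, 33, Quin), (5, 8, Jo)}

Natural join on sid: {(25, fin, Jo, 8, 22, 21), (25, fin, Jo, 8, 38, 15), (25, fin, Jo, 8, 5, 40), (25, hr, Kim, 31, 22, 21), (25, hr, Kim, 31, 38, 15), (25, hr, Kim, 31, 5, 40), (25, p1, Bo, 29, 22, 21), (25, p1, Bo, 29, 38, 15), (25, p1, Bo, 29, 5, 40), (25, rd, Gus, 12, 22, 21), (25, rd, Gus, 12, 38, 15), (25, rd, Gus, 12, 5, 40), (25, x1, Kim, 28, 22, 21), (25, x1, Kim, 28, 38, 15), (25, x1, Kim, 28, 5, 40), (25, x2, Quin, 33, 22, 21), (25, x2, Quin, 33, 38, 15), (25, x2, Quin, 33, 5, 40), (34, bio, Ada, 6, 26, 32), (34, bio, Ada, 6, 5, 27), (34, bio, Ada, 6, 9, 30), (34, p1, Rae, 32, 26, 32), (34, p1, Rae, 32, 5, 27), (34, p1, Rae, 32, 9, 30), (34, p3, Eve, 27, 26, 32), (34, p3, Eve, 27, 5, 27), (34, p3, Eve, 27, 9, 30)}
σ[cid > 30]: keep tuples satisfying cid > 30 → {(25, fin, Jo, 8, 5, 40), (25, hr, Kim, 31, 5, 40), (25, p1, Bo, 29, 5, 40), (25, rd, Gus, 12, 5, 40), (25, x1, Kim, 28, 5, 40), (25, x2, Quin, 33, 5, 40), (34, bio, Ada, 6, 26, 32), (34, p1, Rae, 32, 26, 32), (34, p3, Eve, 27, 26, 32)}
π[price, qty, cname]: project onto (price, qty, cname) → {(26, 27, Eve), (26, 32, Rae), (26, 6, Ada), (5, 12, Gus), (5, 28, Kim), (5, 29, Bo), (5, 31, Kim), (5, 33, Quin), (5, 8, Jo)}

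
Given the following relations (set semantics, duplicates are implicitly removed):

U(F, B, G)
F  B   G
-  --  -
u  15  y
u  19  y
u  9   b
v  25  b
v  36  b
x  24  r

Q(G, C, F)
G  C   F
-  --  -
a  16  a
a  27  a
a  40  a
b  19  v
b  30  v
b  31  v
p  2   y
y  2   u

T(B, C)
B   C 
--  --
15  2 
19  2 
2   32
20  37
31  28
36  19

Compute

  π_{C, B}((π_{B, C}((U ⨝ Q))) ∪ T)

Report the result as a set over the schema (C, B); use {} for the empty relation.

Natural join on F, G: {(u, 15, y, 2), (u, 19, y, 2), (v, 25, b, 19), (v, 25, b, 30), (v, 25, b, 31), (v, 36, b, 19), (v, 36, b, 30), (v, 36, b, 31)}
π_{B, C} gives {(15, 2), (19, 2), (25, 19), (25, 30), (25, 31), (36, 19), (36, 30), (36, 31)}.
Taking the union: {(15, 2), (19, 2), (2, 32), (20, 37), (25, 19), (25, 30), (25, 31), (31, 28), (36, 19), (36, 30), (36, 31)}
π_{C, B} gives {(19, 25), (19, 36), (2, 15), (2, 19), (28, 31), (30, 25), (30, 36), (31, 25), (31, 36), (32, 2), (37, 20)}.

{(19, 25), (19, 36), (2, 15), (2, 19), (28, 31), (30, 25), (30, 36), (31, 25), (31, 36), (32, 2), (37, 20)}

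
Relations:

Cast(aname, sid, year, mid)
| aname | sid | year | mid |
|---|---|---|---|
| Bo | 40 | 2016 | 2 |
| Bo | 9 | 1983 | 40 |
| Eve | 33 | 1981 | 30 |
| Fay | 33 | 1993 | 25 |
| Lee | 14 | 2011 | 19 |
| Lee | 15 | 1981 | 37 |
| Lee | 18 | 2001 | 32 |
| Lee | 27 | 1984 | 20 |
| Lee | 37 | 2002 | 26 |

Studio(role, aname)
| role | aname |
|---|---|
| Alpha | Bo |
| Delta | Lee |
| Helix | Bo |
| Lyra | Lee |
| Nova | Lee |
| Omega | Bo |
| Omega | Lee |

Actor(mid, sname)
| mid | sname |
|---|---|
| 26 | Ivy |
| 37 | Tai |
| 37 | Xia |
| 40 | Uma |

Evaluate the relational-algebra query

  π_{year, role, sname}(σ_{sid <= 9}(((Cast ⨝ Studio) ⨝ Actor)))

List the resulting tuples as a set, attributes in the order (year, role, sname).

Natural join on aname: {(Bo, 40, 2016, 2, Alpha), (Bo, 40, 2016, 2, Helix), (Bo, 40, 2016, 2, Omega), (Bo, 9, 1983, 40, Alpha), (Bo, 9, 1983, 40, Helix), (Bo, 9, 1983, 40, Omega), (Lee, 14, 2011, 19, Delta), (Lee, 14, 2011, 19, Lyra), (Lee, 14, 2011, 19, Nova), (Lee, 14, 2011, 19, Omega), (Lee, 15, 1981, 37, Delta), (Lee, 15, 1981, 37, Lyra), (Lee, 15, 1981, 37, Nova), (Lee, 15, 1981, 37, Omega), (Lee, 18, 2001, 32, Delta), (Lee, 18, 2001, 32, Lyra), (Lee, 18, 2001, 32, Nova), (Lee, 18, 2001, 32, Omega), (Lee, 27, 1984, 20, Delta), (Lee, 27, 1984, 20, Lyra), (Lee, 27, 1984, 20, Nova), (Lee, 27, 1984, 20, Omega), (Lee, 37, 2002, 26, Delta), (Lee, 37, 2002, 26, Lyra), (Lee, 37, 2002, 26, Nova), (Lee, 37, 2002, 26, Omega)}
Natural join on mid: {(Bo, 9, 1983, 40, Alpha, Uma), (Bo, 9, 1983, 40, Helix, Uma), (Bo, 9, 1983, 40, Omega, Uma), (Lee, 15, 1981, 37, Delta, Tai), (Lee, 15, 1981, 37, Delta, Xia), (Lee, 15, 1981, 37, Lyra, Tai), (Lee, 15, 1981, 37, Lyra, Xia), (Lee, 15, 1981, 37, Nova, Tai), (Lee, 15, 1981, 37, Nova, Xia), (Lee, 15, 1981, 37, Omega, Tai), (Lee, 15, 1981, 37, Omega, Xia), (Lee, 37, 2002, 26, Delta, Ivy), (Lee, 37, 2002, 26, Lyra, Ivy), (Lee, 37, 2002, 26, Nova, Ivy), (Lee, 37, 2002, 26, Omega, Ivy)}
σ[sid <= 9]: keep tuples satisfying sid <= 9 → {(Bo, 9, 1983, 40, Alpha, Uma), (Bo, 9, 1983, 40, Helix, Uma), (Bo, 9, 1983, 40, Omega, Uma)}
Keep only column(s) year, role, sname: {(1983, Alpha, Uma), (1983, Helix, Uma), (1983, Omega, Uma)}

{(1983, Alpha, Uma), (1983, Helix, Uma), (1983, Omega, Uma)}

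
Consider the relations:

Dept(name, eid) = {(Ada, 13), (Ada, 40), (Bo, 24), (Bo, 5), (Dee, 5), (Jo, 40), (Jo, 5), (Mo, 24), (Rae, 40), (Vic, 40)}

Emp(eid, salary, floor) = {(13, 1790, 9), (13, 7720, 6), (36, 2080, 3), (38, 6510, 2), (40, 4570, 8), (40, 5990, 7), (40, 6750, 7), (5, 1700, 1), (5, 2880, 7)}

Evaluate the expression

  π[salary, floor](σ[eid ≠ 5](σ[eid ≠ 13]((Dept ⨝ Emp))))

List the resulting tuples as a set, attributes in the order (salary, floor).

Joining Dept and Emp on eid yields {(Ada, 13, 1790, 9), (Ada, 13, 7720, 6), (Ada, 40, 4570, 8), (Ada, 40, 5990, 7), (Ada, 40, 6750, 7), (Bo, 5, 1700, 1), (Bo, 5, 2880, 7), (Dee, 5, 1700, 1), (Dee, 5, 2880, 7), (Jo, 40, 4570, 8), (Jo, 40, 5990, 7), (Jo, 40, 6750, 7), (Jo, 5, 1700, 1), (Jo, 5, 2880, 7), (Rae, 40, 4570, 8), (Rae, 40, 5990, 7), (Rae, 40, 6750, 7), (Vic, 40, 4570, 8), (Vic, 40, 5990, 7), (Vic, 40, 6750, 7)}.
Selection eid ≠ 13: {(Ada, 40, 4570, 8), (Ada, 40, 5990, 7), (Ada, 40, 6750, 7), (Bo, 5, 1700, 1), (Bo, 5, 2880, 7), (Dee, 5, 1700, 1), (Dee, 5, 2880, 7), (Jo, 40, 4570, 8), (Jo, 40, 5990, 7), (Jo, 40, 6750, 7), (Jo, 5, 1700, 1), (Jo, 5, 2880, 7), (Rae, 40, 4570, 8), (Rae, 40, 5990, 7), (Rae, 40, 6750, 7), (Vic, 40, 4570, 8), (Vic, 40, 5990, 7), (Vic, 40, 6750, 7)}
Selection eid ≠ 5: {(Ada, 40, 4570, 8), (Ada, 40, 5990, 7), (Ada, 40, 6750, 7), (Jo, 40, 4570, 8), (Jo, 40, 5990, 7), (Jo, 40, 6750, 7), (Rae, 40, 4570, 8), (Rae, 40, 5990, 7), (Rae, 40, 6750, 7), (Vic, 40, 4570, 8), (Vic, 40, 5990, 7), (Vic, 40, 6750, 7)}
Keep only column(s) salary, floor (9 duplicate(s) eliminated): {(4570, 8), (5990, 7), (6750, 7)}

{(4570, 8), (5990, 7), (6750, 7)}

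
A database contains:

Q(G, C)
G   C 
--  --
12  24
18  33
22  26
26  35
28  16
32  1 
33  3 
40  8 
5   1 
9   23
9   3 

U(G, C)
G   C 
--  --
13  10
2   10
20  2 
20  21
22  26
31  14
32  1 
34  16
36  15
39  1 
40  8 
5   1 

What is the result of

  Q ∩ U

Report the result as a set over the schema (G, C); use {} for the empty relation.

{(22, 26), (32, 1), (40, 8), (5, 1)}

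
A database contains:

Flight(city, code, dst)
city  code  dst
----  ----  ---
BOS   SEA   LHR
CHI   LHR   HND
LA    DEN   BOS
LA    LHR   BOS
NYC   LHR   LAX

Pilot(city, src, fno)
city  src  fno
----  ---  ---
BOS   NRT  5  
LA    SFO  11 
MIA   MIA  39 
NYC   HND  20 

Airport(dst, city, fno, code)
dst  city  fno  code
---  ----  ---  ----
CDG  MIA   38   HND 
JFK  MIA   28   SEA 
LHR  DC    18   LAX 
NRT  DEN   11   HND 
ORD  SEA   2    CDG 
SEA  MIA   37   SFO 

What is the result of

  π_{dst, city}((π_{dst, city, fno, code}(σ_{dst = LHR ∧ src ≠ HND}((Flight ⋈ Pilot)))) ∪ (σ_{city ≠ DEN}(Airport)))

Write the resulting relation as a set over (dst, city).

{(CDG, MIA), (JFK, MIA), (LHR, BOS), (LHR, DC), (ORD, SEA), (SEA, MIA)}

Natural join on city: {(BOS, SEA, LHR, NRT, 5), (LA, DEN, BOS, SFO, 11), (LA, LHR, BOS, SFO, 11), (NYC, LHR, LAX, HND, 20)}
σ[dst = LHR ∧ src ≠ HND]: keep tuples satisfying dst = LHR ∧ src ≠ HND → {(BOS, SEA, LHR, NRT, 5)}
Keep only column(s) dst, city, fno, code: {(LHR, BOS, 5, SEA)}
σ[city ≠ DEN]: keep tuples satisfying city ≠ DEN → {(CDG, MIA, 38, HND), (JFK, MIA, 28, SEA), (LHR, DC, 18, LAX), (ORD, SEA, 2, CDG), (SEA, MIA, 37, SFO)}
Taking the union: {(CDG, MIA, 38, HND), (JFK, MIA, 28, SEA), (LHR, BOS, 5, SEA), (LHR, DC, 18, LAX), (ORD, SEA, 2, CDG), (SEA, MIA, 37, SFO)}
Keep only column(s) dst, city: {(CDG, MIA), (JFK, MIA), (LHR, BOS), (LHR, DC), (ORD, SEA), (SEA, MIA)}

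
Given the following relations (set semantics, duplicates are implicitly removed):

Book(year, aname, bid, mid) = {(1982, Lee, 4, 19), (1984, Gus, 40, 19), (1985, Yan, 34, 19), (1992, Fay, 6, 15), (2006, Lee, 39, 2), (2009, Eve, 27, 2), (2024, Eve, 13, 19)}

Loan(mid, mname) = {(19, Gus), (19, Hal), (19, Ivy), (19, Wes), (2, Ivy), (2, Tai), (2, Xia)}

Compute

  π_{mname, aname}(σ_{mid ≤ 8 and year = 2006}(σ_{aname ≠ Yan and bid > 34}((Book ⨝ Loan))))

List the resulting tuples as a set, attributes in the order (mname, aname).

Book ⋈ Loan (natural join on mid): {(1982, Lee, 4, 19, Gus), (1982, Lee, 4, 19, Hal), (1982, Lee, 4, 19, Ivy), (1982, Lee, 4, 19, Wes), (1984, Gus, 40, 19, Gus), (1984, Gus, 40, 19, Hal), (1984, Gus, 40, 19, Ivy), (1984, Gus, 40, 19, Wes), (1985, Yan, 34, 19, Gus), (1985, Yan, 34, 19, Hal), (1985, Yan, 34, 19, Ivy), (1985, Yan, 34, 19, Wes), (2006, Lee, 39, 2, Ivy), (2006, Lee, 39, 2, Tai), (2006, Lee, 39, 2, Xia), (2009, Eve, 27, 2, Ivy), (2009, Eve, 27, 2, Tai), (2009, Eve, 27, 2, Xia), (2024, Eve, 13, 19, Gus), (2024, Eve, 13, 19, Hal), (2024, Eve, 13, 19, Ivy), (2024, Eve, 13, 19, Wes)}
Selection aname ≠ Yan and bid > 34: {(1984, Gus, 40, 19, Gus), (1984, Gus, 40, 19, Hal), (1984, Gus, 40, 19, Ivy), (1984, Gus, 40, 19, Wes), (2006, Lee, 39, 2, Ivy), (2006, Lee, 39, 2, Tai), (2006, Lee, 39, 2, Xia)}
Selection mid ≤ 8 and year = 2006: {(2006, Lee, 39, 2, Ivy), (2006, Lee, 39, 2, Tai), (2006, Lee, 39, 2, Xia)}
Projecting to mname, aname: {(Ivy, Lee), (Tai, Lee), (Xia, Lee)}

{(Ivy, Lee), (Tai, Lee), (Xia, Lee)}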